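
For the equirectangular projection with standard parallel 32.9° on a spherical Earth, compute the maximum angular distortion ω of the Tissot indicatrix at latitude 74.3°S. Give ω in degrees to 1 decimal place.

61.7°

In the equirectangular projection with standard parallel φ₀ = 32.9° (x = Rλ cos φ₀, y = Rφ), meridians are true-scale (h = 1) and the parallel scale is k = cos φ₀ / cos φ.
At 74.3°: h = 1.000, k = 3.103; principal scales a = 3.103, b = 1.000.
sin(ω/2) = (a − b)/(a + b) = 2.103/4.103 = 0.5125, so ω = 2 arcsin(0.5125) ≈ 61.7°.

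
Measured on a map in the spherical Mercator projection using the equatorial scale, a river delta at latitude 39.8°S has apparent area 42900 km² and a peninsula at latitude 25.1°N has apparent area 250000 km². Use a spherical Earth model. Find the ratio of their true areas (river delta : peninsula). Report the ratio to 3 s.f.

0.124

On Mercator the areal scale is sec²φ, so true area = apparent × cos²φ.
True area of river delta: 42900 × cos²(39.8°) = 42900 × 0.5903 = 25320 km².
True area of peninsula: 250000 × cos²(25.1°) = 250000 × 0.8201 = 205000 km².
Ratio = 25320 / 205000 ≈ 0.124.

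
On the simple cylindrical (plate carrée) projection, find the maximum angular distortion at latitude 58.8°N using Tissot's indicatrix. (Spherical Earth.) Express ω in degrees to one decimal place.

In the plate carrée (x = Rλ, y = Rφ), meridians are true-scale (h = 1) and parallels are stretched by k = sec φ.
At 58.8°: h = 1.000, k = 1.930; principal scales a = 1.930, b = 1.000.
sin(ω/2) = (a − b)/(a + b) = 0.9304/2.930 = 0.3175, so ω = 2 arcsin(0.3175) ≈ 37.0°.

37.0°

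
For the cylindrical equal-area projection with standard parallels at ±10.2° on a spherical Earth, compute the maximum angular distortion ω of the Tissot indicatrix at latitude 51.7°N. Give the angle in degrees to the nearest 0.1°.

51.2°

A cylindrical equal-area projection with standard parallel φ₀ has meridian scale h = cos φ / cos φ₀ and parallel scale k = cos φ₀ / cos φ (so areas are preserved, h·k = 1).
At 51.7°: h = 0.6297, k = 1.588; principal scales a = 1.588, b = 0.6297.
sin(ω/2) = (a − b)/(a + b) = 0.9582/2.218 = 0.4321, so ω = 2 arcsin(0.4321) ≈ 51.2°.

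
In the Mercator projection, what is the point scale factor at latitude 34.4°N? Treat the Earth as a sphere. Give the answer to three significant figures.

Mercator is conformal, so the point scale is isotropic: h = k = sec φ = 1/cos φ.
k = 1/cos 34.4° = 1/0.8251 = 1.212.

1.21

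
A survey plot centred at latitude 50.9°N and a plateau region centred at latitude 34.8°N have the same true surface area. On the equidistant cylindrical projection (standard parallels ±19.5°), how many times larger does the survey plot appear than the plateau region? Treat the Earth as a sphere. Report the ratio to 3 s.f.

1.30

With standard parallel φ₀ = 19.5°, the equirectangular projection gives x = Rλ cos φ₀, y = Rφ, so h = 1 and k = cos 19.5° / cos φ.
Areal scale at 50.9°: h·k = 1.000 × 1.495 = 1.495.
Areal scale at 34.8°: h·k = 1.000 × 1.148 = 1.148.
Ratio = 1.495/1.148 ≈ 1.30.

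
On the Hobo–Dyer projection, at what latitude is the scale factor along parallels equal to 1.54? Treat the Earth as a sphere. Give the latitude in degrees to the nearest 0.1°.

59.0°

The Hobo–Dyer projection is cylindrical equal-area with φ₀ = 37.5°. For cylindrical equal-area with standard parallel φ₀, h = cos φ / cos φ₀ and k = cos φ₀ / cos φ, so h·k = 1.
k = cos φ₀ / cos φ = 1.54  ⇒  cos φ = cos 37.5° / 1.54 = 0.5152.
φ = arccos(0.5152) ≈ 59.0°.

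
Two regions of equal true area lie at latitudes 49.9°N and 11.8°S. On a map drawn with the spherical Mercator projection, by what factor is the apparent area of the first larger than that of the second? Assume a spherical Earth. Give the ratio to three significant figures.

Mercator is conformal with k = sec φ, so areal scale = k² = sec²φ.
At 49.9°: sec²(49.9°) = 1/0.6441² = 2.410.
At 11.8°: sec²(11.8°) = 1/0.9789² = 1.044.
Ratio = 2.410/1.044 = cos²(11.8°)/cos²(49.9°) ≈ 2.31.

2.31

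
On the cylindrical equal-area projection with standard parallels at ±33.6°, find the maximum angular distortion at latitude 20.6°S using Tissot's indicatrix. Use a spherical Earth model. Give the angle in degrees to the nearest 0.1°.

13.3°

A cylindrical equal-area projection with standard parallel φ₀ has meridian scale h = cos φ / cos φ₀ and parallel scale k = cos φ₀ / cos φ (so areas are preserved, h·k = 1).
At 20.6°: h = 1.124, k = 0.8898; principal scales a = 1.124, b = 0.8898.
sin(ω/2) = (a − b)/(a + b) = 0.2340/2.014 = 0.1162, so ω = 2 arcsin(0.1162) ≈ 13.3°.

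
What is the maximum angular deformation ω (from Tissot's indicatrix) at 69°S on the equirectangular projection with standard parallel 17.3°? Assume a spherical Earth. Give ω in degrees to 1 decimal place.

54.0°

The equidistant cylindrical projection with φ₀ = 17.3° has h = 1 (meridians true) and k = cos φ₀ / cos φ along parallels.
At 69°: h = 1.000, k = 2.664; principal scales a = 2.664, b = 1.000.
sin(ω/2) = (a − b)/(a + b) = 1.664/3.664 = 0.4542, so ω = 2 arcsin(0.4542) ≈ 54.0°.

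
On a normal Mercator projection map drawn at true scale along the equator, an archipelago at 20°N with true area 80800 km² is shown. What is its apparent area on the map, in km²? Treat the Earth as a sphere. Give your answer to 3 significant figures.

The Mercator projection is conformal; its linear scale factor is the same in every direction and equals sec φ = 1/cos φ.
Areal scale = k² = sec²φ = 1/cos²(20°) = 1/0.9397² = 1.132.
Apparent area = 80800 × 1.132 ≈ 91500 km².

91500 km²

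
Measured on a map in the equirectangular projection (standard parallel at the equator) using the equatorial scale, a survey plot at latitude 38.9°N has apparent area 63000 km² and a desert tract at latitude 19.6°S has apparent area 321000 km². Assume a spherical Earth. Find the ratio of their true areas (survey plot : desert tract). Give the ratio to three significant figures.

0.162

Plate carrée has h = 1 and k = sec φ, giving areal scale sec φ; true area = (apparent area) · cos φ.
True area of survey plot: 63000 × cos(38.9°) = 63000 × 0.7782 = 49030 km².
True area of desert tract: 321000 × cos(19.6°) = 321000 × 0.9421 = 302400 km².
Ratio = 49030 / 302400 ≈ 0.162.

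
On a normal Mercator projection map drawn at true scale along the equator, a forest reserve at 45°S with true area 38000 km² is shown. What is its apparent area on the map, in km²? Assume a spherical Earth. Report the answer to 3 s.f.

76000 km²

The Mercator projection is conformal; its linear scale factor is the same in every direction and equals sec φ = 1/cos φ.
Areal scale = k² = sec²φ = 1/cos²(45°) = 1/0.7071² = 2.000.
Apparent area = 38000 × 2.000 ≈ 76000 km².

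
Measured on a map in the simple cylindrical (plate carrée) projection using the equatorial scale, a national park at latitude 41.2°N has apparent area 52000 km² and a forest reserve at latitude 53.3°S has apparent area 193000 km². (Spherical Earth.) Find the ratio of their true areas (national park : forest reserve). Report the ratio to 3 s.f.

0.339

Plate carrée has h = 1 and k = sec φ, giving areal scale sec φ; true area = (apparent area) · cos φ.
True area of national park: 52000 × cos(41.2°) = 52000 × 0.7524 = 39130 km².
True area of forest reserve: 193000 × cos(53.3°) = 193000 × 0.5976 = 115300 km².
Ratio = 39130 / 115300 ≈ 0.339.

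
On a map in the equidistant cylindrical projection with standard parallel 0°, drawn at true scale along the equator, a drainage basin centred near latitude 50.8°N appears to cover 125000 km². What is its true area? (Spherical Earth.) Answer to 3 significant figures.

For the equirectangular projection with φ₀ = 0 (plate carrée), h = 1 along meridians and k = sec φ along parallels.
Areal scale = h·k = 1 × sec φ; at 50.8°, h = 1.000, k = 1.582, so h·k = 1.582.
True area = apparent / (areal scale) = 125000 / 1.582 ≈ 79000 km².

79000 km²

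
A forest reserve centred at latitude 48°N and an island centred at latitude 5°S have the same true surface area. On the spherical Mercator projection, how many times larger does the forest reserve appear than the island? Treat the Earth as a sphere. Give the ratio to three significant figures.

Mercator is conformal with k = sec φ, so areal scale = k² = sec²φ.
At 48°: sec²(48°) = 1/0.6691² = 2.233.
At 5°: sec²(5°) = 1/0.9962² = 1.008.
Ratio = 2.233/1.008 = cos²(5°)/cos²(48°) ≈ 2.22.

2.22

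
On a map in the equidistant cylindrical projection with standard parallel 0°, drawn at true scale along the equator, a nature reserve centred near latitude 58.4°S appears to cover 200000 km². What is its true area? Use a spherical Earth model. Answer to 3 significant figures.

For the equirectangular projection with φ₀ = 0 (plate carrée), h = 1 along meridians and k = sec φ along parallels.
Areal scale = h·k = 1 × sec φ; at 58.4°, h = 1.000, k = 1.908, so h·k = 1.908.
True area = apparent / (areal scale) = 200000 / 1.908 ≈ 105000 km².

105000 km²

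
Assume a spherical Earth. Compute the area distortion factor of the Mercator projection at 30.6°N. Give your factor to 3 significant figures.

1.35

For Mercator, h = k = sec φ (a conformal cylindrical projection has a single point scale, 1/cos φ).
Areal scale = k² = sec²φ = 1/cos²(30.6°) = 1/0.8607² = 1.350.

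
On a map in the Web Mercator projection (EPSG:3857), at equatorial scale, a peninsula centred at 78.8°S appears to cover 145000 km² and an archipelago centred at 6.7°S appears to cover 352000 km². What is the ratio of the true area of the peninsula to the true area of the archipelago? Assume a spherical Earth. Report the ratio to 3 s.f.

Since Mercator area scale is 1/cos²φ, the true area equals the apparent area multiplied by cos²φ.
True area of peninsula: 145000 × cos²(78.8°) = 145000 × 0.03773 = 5470 km².
True area of archipelago: 352000 × cos²(6.7°) = 352000 × 0.9864 = 347200 km².
Ratio = 5470 / 347200 ≈ 0.0158.

0.0158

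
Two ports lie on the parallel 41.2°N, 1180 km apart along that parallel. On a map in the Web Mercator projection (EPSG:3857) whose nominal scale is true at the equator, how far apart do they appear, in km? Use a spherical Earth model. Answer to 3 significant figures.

The Mercator projection is conformal; its linear scale factor is the same in every direction and equals sec φ = 1/cos φ.
Along the parallel, k = sec 41.2° = 1/0.7524 = 1.329.
Map distance = 1180 × 1.329 ≈ 1570 km.

1570 km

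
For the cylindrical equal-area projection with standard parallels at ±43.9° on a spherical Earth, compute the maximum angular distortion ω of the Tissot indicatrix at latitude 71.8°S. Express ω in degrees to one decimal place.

For cylindrical equal-area with standard parallel φ₀, h = cos φ / cos φ₀ and k = cos φ₀ / cos φ, so h·k = 1.
At 71.8°: h = 0.4335, k = 2.307; principal scales a = 2.307, b = 0.4335.
sin(ω/2) = (a − b)/(a + b) = 1.874/2.740 = 0.6837, so ω = 2 arcsin(0.6837) ≈ 86.3°.

86.3°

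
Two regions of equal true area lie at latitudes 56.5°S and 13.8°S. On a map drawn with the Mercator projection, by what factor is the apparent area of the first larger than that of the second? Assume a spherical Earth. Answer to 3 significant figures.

3.10

On Mercator, area is exaggerated by sec²φ = 1/cos²φ.
At 56.5°: sec²(56.5°) = 1/0.5519² = 3.283.
At 13.8°: sec²(13.8°) = 1/0.9711² = 1.060.
Ratio = 3.283/1.060 = cos²(13.8°)/cos²(56.5°) ≈ 3.10.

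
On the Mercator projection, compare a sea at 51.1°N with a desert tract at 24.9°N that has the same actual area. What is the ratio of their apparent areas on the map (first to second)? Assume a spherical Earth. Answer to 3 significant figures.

2.09

Mercator is conformal with k = sec φ, so areal scale = k² = sec²φ.
At 51.1°: sec²(51.1°) = 1/0.6280² = 2.536.
At 24.9°: sec²(24.9°) = 1/0.9070² = 1.215.
Ratio = 2.536/1.215 = cos²(24.9°)/cos²(51.1°) ≈ 2.09.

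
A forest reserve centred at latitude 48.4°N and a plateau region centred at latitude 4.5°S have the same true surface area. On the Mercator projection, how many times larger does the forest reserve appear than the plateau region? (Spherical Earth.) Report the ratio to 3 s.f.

On Mercator, area is exaggerated by sec²φ = 1/cos²φ.
At 48.4°: sec²(48.4°) = 1/0.6639² = 2.269.
At 4.5°: sec²(4.5°) = 1/0.9969² = 1.006.
Ratio = 2.269/1.006 = cos²(4.5°)/cos²(48.4°) ≈ 2.25.

2.25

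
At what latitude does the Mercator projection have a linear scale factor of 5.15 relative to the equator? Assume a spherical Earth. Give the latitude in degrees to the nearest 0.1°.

Mercator scale is k = sec φ = 1/cos φ.
1/cos φ = 5.15  ⇒  cos φ = 0.1942  ⇒  φ = arccos(0.1942) ≈ 78.8°.

78.8°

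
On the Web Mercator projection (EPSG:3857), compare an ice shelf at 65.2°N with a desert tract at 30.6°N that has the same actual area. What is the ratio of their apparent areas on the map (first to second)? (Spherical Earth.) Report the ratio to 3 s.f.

Mercator is conformal with k = sec φ, so areal scale = k² = sec²φ.
At 65.2°: sec²(65.2°) = 1/0.4195² = 5.684.
At 30.6°: sec²(30.6°) = 1/0.8607² = 1.350.
Ratio = 5.684/1.350 = cos²(30.6°)/cos²(65.2°) ≈ 4.21.

4.21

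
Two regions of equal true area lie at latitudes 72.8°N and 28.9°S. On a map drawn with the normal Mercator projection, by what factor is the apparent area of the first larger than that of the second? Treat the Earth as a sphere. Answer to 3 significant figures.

8.76

Mercator areal scale is sec²φ.
At 72.8°: sec²(72.8°) = 1/0.2957² = 11.44.
At 28.9°: sec²(28.9°) = 1/0.8755² = 1.305.
Ratio = 11.44/1.305 = cos²(28.9°)/cos²(72.8°) ≈ 8.76.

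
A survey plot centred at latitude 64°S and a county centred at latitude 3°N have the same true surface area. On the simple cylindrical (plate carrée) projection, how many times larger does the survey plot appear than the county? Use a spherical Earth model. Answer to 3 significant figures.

For the equirectangular projection with φ₀ = 0 (plate carrée), h = 1 along meridians and k = sec φ along parallels.
Areal scale at 64°: h·k = 1.000 × 2.281 = 2.281.
Areal scale at 3°: h·k = 1.000 × 1.001 = 1.001.
Ratio = 2.281/1.001 ≈ 2.28.

2.28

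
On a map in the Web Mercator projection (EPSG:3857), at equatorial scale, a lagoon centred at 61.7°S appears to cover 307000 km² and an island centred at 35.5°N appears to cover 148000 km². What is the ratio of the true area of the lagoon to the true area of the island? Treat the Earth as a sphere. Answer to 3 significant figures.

0.703

Mercator's areal exaggeration is sec²φ; hence true area = (apparent area) · cos²φ.
True area of lagoon: 307000 × cos²(61.7°) = 307000 × 0.2248 = 69000 km².
True area of island: 148000 × cos²(35.5°) = 148000 × 0.6628 = 98090 km².
Ratio = 69000 / 98090 ≈ 0.703.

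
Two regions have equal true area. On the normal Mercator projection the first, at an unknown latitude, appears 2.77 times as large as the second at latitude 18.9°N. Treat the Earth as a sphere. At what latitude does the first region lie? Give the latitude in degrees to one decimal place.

55.4°

For equal true areas on Mercator, apparent areas scale as sec²φ, so the ratio is cos²φ₂ / cos²φ₁.
cos²φ₂ / cos²φ₁ = 2.77  ⇒  cos φ₁ = cos 18.9° / √2.77 = 0.9461/1.664 = 0.5684.
φ₁ = arccos(0.5684) ≈ 55.4°.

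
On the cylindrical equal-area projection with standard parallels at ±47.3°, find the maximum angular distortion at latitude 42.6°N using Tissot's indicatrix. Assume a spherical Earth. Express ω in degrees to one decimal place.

9.4°

A cylindrical equal-area projection with standard parallel φ₀ has meridian scale h = cos φ / cos φ₀ and parallel scale k = cos φ₀ / cos φ (so areas are preserved, h·k = 1).
At 42.6°: h = 1.085, k = 0.9213; principal scales a = 1.085, b = 0.9213.
sin(ω/2) = (a − b)/(a + b) = 0.1641/2.007 = 0.08180, so ω = 2 arcsin(0.08180) ≈ 9.4°.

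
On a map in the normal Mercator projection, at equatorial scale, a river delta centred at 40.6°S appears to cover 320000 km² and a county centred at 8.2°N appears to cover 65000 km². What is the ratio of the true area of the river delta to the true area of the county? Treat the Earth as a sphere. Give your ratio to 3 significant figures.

2.90

On Mercator the areal scale is sec²φ, so true area = apparent × cos²φ.
True area of river delta: 320000 × cos²(40.6°) = 320000 × 0.5765 = 184500 km².
True area of county: 65000 × cos²(8.2°) = 65000 × 0.9797 = 63680 km².
Ratio = 184500 / 63680 ≈ 2.90.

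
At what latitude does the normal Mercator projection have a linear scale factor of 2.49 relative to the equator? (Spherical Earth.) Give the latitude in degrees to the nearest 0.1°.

Mercator scale is k = sec φ = 1/cos φ.
1/cos φ = 2.49  ⇒  cos φ = 0.4016  ⇒  φ = arccos(0.4016) ≈ 66.3°.

66.3°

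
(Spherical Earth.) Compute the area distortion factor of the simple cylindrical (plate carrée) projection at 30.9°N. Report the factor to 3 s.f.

1.17

In the plate carrée (x = Rλ, y = Rφ), meridians are true-scale (h = 1) and parallels are stretched by k = sec φ.
Areal scale = h·k = 1 × sec φ; at 30.9°, h = 1.000, k = 1.165, so h·k = 1.165.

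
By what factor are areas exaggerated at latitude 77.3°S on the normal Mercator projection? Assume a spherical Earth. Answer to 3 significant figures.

For Mercator, h = k = sec φ (a conformal cylindrical projection has a single point scale, 1/cos φ).
Areal scale = k² = sec²φ = 1/cos²(77.3°) = 1/0.2198² = 20.69.

20.7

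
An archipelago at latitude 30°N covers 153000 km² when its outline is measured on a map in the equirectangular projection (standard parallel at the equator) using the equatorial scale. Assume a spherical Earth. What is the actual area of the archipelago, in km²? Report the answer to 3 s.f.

133000 km²

For the equirectangular projection with φ₀ = 0 (plate carrée), h = 1 along meridians and k = sec φ along parallels.
Areal scale = h·k = 1 × sec φ; at 30°, h = 1.000, k = 1.155, so h·k = 1.155.
True area = apparent / (areal scale) = 153000 / 1.155 ≈ 133000 km².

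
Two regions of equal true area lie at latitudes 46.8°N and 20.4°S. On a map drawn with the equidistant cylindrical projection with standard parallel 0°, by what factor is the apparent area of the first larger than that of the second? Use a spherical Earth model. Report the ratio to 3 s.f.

1.37

For the equirectangular projection with φ₀ = 0 (plate carrée), h = 1 along meridians and k = sec φ along parallels.
Areal scale at 46.8°: h·k = 1.000 × 1.461 = 1.461.
Areal scale at 20.4°: h·k = 1.000 × 1.067 = 1.067.
Ratio = 1.461/1.067 ≈ 1.37.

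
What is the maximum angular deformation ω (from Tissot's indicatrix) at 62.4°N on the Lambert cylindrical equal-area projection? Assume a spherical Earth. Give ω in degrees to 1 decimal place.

80.6°

The Lambert cylindrical equal-area projection is the cylindrical equal-area projection with its standard parallel at the equator (φ₀ = 0). A cylindrical equal-area projection with standard parallel φ₀ has meridian scale h = cos φ / cos φ₀ and parallel scale k = cos φ₀ / cos φ (so areas are preserved, h·k = 1).
At 62.4°: h = 0.4633, k = 2.158; principal scales a = 2.158, b = 0.4633.
sin(ω/2) = (a − b)/(a + b) = 1.695/2.622 = 0.6466, so ω = 2 arcsin(0.6466) ≈ 80.6°.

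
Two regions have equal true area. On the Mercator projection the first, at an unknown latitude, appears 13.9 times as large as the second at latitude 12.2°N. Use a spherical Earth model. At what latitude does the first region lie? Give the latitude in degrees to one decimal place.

74.8°

Mercator areal scale is sec²φ, so apparent-area ratio = sec²φ₁ / sec²φ₂ = cos²φ₂ / cos²φ₁.
cos²φ₂ / cos²φ₁ = 13.9  ⇒  cos φ₁ = cos 12.2° / √13.9 = 0.9774/3.728 = 0.2622.
φ₁ = arccos(0.2622) ≈ 74.8°.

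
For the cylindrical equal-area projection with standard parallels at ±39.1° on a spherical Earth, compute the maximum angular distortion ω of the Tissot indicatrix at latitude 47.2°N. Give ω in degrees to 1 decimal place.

15.2°

For cylindrical equal-area with standard parallel φ₀, h = cos φ / cos φ₀ and k = cos φ₀ / cos φ, so h·k = 1.
At 47.2°: h = 0.8755, k = 1.142; principal scales a = 1.142, b = 0.8755.
sin(ω/2) = (a − b)/(a + b) = 0.2667/2.018 = 0.1322, so ω = 2 arcsin(0.1322) ≈ 15.2°.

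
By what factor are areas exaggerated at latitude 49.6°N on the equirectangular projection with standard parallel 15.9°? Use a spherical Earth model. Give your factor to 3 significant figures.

1.48

With standard parallel φ₀ = 15.9°, the equirectangular projection gives x = Rλ cos φ₀, y = Rφ, so h = 1 and k = cos 15.9° / cos φ.
Areal scale = h·k = 1 × cos φ₀ / cos φ; at 49.6°, h = 1.000, k = 1.484, so h·k = 1.484.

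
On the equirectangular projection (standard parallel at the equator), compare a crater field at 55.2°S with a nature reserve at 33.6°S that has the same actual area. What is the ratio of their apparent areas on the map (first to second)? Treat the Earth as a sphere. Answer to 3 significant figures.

For the equirectangular projection with φ₀ = 0 (plate carrée), h = 1 along meridians and k = sec φ along parallels.
Areal scale at 55.2°: h·k = 1.000 × 1.752 = 1.752.
Areal scale at 33.6°: h·k = 1.000 × 1.201 = 1.201.
Ratio = 1.752/1.201 ≈ 1.46.

1.46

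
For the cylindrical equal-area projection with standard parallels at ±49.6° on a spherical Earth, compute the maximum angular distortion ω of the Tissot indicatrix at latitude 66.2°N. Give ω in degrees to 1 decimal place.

52.4°

For cylindrical equal-area with standard parallel φ₀, h = cos φ / cos φ₀ and k = cos φ₀ / cos φ, so h·k = 1.
At 66.2°: h = 0.6226, k = 1.606; principal scales a = 1.606, b = 0.6226.
sin(ω/2) = (a − b)/(a + b) = 0.9834/2.229 = 0.4413, so ω = 2 arcsin(0.4413) ≈ 52.4°.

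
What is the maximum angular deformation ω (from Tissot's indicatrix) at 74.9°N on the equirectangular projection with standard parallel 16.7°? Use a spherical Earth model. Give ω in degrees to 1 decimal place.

With standard parallel φ₀ = 16.7°, the equirectangular projection gives x = Rλ cos φ₀, y = Rφ, so h = 1 and k = cos 16.7° / cos φ.
At 74.9°: h = 1.000, k = 3.677; principal scales a = 3.677, b = 1.000.
sin(ω/2) = (a − b)/(a + b) = 2.677/4.677 = 0.5724, so ω = 2 arcsin(0.5724) ≈ 69.8°.

69.8°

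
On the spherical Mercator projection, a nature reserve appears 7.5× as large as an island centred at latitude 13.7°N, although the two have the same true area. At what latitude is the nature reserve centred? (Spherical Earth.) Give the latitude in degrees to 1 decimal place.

On Mercator, (apparent₁)/(apparent₂) = sec²φ₁ / sec²φ₂ when true areas are equal.
cos²φ₂ / cos²φ₁ = 7.5  ⇒  cos φ₁ = cos 13.7° / √7.5 = 0.9715/2.739 = 0.3548.
φ₁ = arccos(0.3548) ≈ 69.2°.

69.2°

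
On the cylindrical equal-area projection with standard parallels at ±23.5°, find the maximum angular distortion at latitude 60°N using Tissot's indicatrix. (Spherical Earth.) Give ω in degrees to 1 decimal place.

A cylindrical equal-area projection with standard parallel φ₀ has meridian scale h = cos φ / cos φ₀ and parallel scale k = cos φ₀ / cos φ (so areas are preserved, h·k = 1).
At 60°: h = 0.5452, k = 1.834; principal scales a = 1.834, b = 0.5452.
sin(ω/2) = (a − b)/(a + b) = 1.289/2.379 = 0.5417, so ω = 2 arcsin(0.5417) ≈ 65.6°.

65.6°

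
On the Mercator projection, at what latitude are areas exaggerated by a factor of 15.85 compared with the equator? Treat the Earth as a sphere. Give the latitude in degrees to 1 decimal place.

75.5°

Mercator areal scale is sec²φ.
sec²φ = 15.85  ⇒  cos²φ = 0.06309  ⇒  cos φ = 0.2512.
φ = arccos(0.2512) ≈ 75.5°.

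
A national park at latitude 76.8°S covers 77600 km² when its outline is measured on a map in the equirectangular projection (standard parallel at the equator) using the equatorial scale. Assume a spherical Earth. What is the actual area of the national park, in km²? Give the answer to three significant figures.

Plate carrée maps x = Rλ, y = Rφ. The meridian scale is h = 1 and the parallel scale is k = 1/cos φ = sec φ.
Areal scale = h·k = 1 × sec φ; at 76.8°, h = 1.000, k = 4.379, so h·k = 4.379.
True area = apparent / (areal scale) = 77600 / 4.379 ≈ 17700 km².

17700 km²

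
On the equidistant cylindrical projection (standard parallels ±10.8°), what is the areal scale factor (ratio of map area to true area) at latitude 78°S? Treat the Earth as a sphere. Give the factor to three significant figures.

4.72

The equidistant cylindrical projection with φ₀ = 10.8° has h = 1 (meridians true) and k = cos φ₀ / cos φ along parallels.
Areal scale = h·k = 1 × cos φ₀ / cos φ; at 78°, h = 1.000, k = 4.725, so h·k = 4.725.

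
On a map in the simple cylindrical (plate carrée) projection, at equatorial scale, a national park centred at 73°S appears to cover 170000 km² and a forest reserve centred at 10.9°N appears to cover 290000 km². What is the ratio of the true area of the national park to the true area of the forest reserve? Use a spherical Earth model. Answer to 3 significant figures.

0.175

Plate carrée has h = 1 and k = sec φ, giving areal scale sec φ; true area = (apparent area) · cos φ.
True area of national park: 170000 × cos(73°) = 170000 × 0.2924 = 49700 km².
True area of forest reserve: 290000 × cos(10.9°) = 290000 × 0.9820 = 284800 km².
Ratio = 49700 / 284800 ≈ 0.175.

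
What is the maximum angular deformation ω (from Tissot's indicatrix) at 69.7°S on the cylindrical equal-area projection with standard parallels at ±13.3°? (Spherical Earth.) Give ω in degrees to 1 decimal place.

101.5°

A cylindrical equal-area projection with standard parallel φ₀ has meridian scale h = cos φ / cos φ₀ and parallel scale k = cos φ₀ / cos φ (so areas are preserved, h·k = 1).
At 69.7°: h = 0.3565, k = 2.805; principal scales a = 2.805, b = 0.3565.
sin(ω/2) = (a − b)/(a + b) = 2.449/3.162 = 0.7745, so ω = 2 arcsin(0.7745) ≈ 101.5°.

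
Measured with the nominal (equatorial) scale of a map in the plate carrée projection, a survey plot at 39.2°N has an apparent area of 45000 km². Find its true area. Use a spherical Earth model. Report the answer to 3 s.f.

Plate carrée maps x = Rλ, y = Rφ. The meridian scale is h = 1 and the parallel scale is k = 1/cos φ = sec φ.
Areal scale = h·k = 1 × sec φ; at 39.2°, h = 1.000, k = 1.290, so h·k = 1.290.
True area = apparent / (areal scale) = 45000 / 1.290 ≈ 34900 km².

34900 km²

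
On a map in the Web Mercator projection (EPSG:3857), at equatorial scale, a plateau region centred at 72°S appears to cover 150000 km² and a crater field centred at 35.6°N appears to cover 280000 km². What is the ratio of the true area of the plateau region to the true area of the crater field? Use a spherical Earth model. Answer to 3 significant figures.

0.0774

On Mercator the areal scale is sec²φ, so true area = apparent × cos²φ.
True area of plateau region: 150000 × cos²(72°) = 150000 × 0.09549 = 14320 km².
True area of crater field: 280000 × cos²(35.6°) = 280000 × 0.6611 = 185100 km².
Ratio = 14320 / 185100 ≈ 0.0774.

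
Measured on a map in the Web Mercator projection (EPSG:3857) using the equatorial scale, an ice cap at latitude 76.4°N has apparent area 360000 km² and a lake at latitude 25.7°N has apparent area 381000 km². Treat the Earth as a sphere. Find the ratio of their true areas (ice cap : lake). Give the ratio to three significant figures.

0.0643

Since Mercator area scale is 1/cos²φ, the true area equals the apparent area multiplied by cos²φ.
True area of ice cap: 360000 × cos²(76.4°) = 360000 × 0.05529 = 19910 km².
True area of lake: 381000 × cos²(25.7°) = 381000 × 0.8119 = 309300 km².
Ratio = 19910 / 309300 ≈ 0.0643.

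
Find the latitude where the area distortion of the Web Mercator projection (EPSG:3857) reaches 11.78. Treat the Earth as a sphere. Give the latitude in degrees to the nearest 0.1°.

73.1°

Mercator areal scale is sec²φ.
sec²φ = 11.78  ⇒  cos²φ = 0.08489  ⇒  cos φ = 0.2914.
φ = arccos(0.2914) ≈ 73.1°.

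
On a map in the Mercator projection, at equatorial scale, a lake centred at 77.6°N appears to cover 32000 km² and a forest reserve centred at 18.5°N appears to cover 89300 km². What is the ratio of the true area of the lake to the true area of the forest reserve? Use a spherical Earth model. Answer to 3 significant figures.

0.0184

On Mercator the areal scale is sec²φ, so true area = apparent × cos²φ.
True area of lake: 32000 × cos²(77.6°) = 32000 × 0.04611 = 1476 km².
True area of forest reserve: 89300 × cos²(18.5°) = 89300 × 0.8993 = 80310 km².
Ratio = 1476 / 80310 ≈ 0.0184.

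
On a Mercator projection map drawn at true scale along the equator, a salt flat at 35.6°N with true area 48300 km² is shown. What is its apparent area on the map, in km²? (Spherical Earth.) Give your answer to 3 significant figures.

73100 km²

The Mercator projection is conformal; its linear scale factor is the same in every direction and equals sec φ = 1/cos φ.
Areal scale = k² = sec²φ = 1/cos²(35.6°) = 1/0.8131² = 1.513.
Apparent area = 48300 × 1.513 ≈ 73100 km².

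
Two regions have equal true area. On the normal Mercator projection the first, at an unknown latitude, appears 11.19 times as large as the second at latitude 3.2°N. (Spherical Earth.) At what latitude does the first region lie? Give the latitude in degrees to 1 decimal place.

On Mercator, (apparent₁)/(apparent₂) = sec²φ₁ / sec²φ₂ when true areas are equal.
cos²φ₂ / cos²φ₁ = 11.19  ⇒  cos φ₁ = cos 3.2° / √11.19 = 0.9984/3.345 = 0.2985.
φ₁ = arccos(0.2985) ≈ 72.6°.

72.6°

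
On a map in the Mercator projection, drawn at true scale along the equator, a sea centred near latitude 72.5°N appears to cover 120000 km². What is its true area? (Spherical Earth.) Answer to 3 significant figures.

For Mercator, h = k = sec φ (a conformal cylindrical projection has a single point scale, 1/cos φ).
Areal scale = k² = sec²φ = 1/cos²(72.5°) = 1/0.3007² = 11.06.
True area = apparent / (areal scale) = 120000 / 11.06 ≈ 10900 km².

10900 km²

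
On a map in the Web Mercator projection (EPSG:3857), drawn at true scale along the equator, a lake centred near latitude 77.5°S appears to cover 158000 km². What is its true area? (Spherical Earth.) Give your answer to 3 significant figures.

Mercator is conformal, so the point scale is isotropic: h = k = sec φ = 1/cos φ.
Areal scale = k² = sec²φ = 1/cos²(77.5°) = 1/0.2164² = 21.35.
True area = apparent / (areal scale) = 158000 / 21.35 ≈ 7400 km².

7400 km²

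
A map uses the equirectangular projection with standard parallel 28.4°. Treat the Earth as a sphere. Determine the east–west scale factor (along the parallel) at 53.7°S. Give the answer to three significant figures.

1.49

With standard parallel φ₀ = 28.4°, the equirectangular projection gives x = Rλ cos φ₀, y = Rφ, so h = 1 and k = cos 28.4° / cos φ.
k = cos 28.4° / cos 53.7° = 0.8796/0.5920 = 1.486.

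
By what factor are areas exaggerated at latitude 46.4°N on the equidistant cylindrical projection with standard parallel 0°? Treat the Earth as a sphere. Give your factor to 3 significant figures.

For the equirectangular projection with φ₀ = 0 (plate carrée), h = 1 along meridians and k = sec φ along parallels.
Areal scale = h·k = 1 × sec φ; at 46.4°, h = 1.000, k = 1.450, so h·k = 1.450.

1.45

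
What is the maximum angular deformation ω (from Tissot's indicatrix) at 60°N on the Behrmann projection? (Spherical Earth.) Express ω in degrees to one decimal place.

Behrmann is a cylindrical equal-area projection with standard parallels at ±30°. For cylindrical equal-area with standard parallel φ₀, h = cos φ / cos φ₀ and k = cos φ₀ / cos φ, so h·k = 1.
At 60°: h = 0.5774, k = 1.732; principal scales a = 1.732, b = 0.5774.
sin(ω/2) = (a − b)/(a + b) = 1.155/2.309 = 0.5000, so ω = 2 arcsin(0.5000) ≈ 60.0°.

60.0°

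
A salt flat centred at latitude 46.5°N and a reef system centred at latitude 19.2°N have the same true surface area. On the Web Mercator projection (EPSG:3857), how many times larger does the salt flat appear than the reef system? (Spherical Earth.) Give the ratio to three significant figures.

On Mercator, area is exaggerated by sec²φ = 1/cos²φ.
At 46.5°: sec²(46.5°) = 1/0.6884² = 2.110.
At 19.2°: sec²(19.2°) = 1/0.9444² = 1.121.
Ratio = 2.110/1.121 = cos²(19.2°)/cos²(46.5°) ≈ 1.88.

1.88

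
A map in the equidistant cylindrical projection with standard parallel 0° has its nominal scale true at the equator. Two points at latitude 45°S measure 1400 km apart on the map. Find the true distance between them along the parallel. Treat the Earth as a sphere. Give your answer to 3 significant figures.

990 km

Plate carrée maps x = Rλ, y = Rφ. The meridian scale is h = 1 and the parallel scale is k = 1/cos φ = sec φ.
Along the parallel at 45°, map distances are exaggerated by k = sec 45° = 1.414.
True distance = 1400 / 1.414 = 1400 × cos 45° ≈ 990 km.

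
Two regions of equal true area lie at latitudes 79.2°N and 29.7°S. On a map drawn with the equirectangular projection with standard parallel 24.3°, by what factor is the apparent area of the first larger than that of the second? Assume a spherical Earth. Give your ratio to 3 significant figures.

4.64

The equidistant cylindrical projection with φ₀ = 24.3° has h = 1 (meridians true) and k = cos φ₀ / cos φ along parallels.
Areal scale at 79.2°: h·k = 1.000 × 4.864 = 4.864.
Areal scale at 29.7°: h·k = 1.000 × 1.049 = 1.049.
Ratio = 4.864/1.049 ≈ 4.64.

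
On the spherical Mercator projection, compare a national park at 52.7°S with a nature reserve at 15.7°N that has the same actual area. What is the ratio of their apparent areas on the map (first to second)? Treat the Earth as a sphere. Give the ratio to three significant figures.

2.52

Mercator areal scale is sec²φ.
At 52.7°: sec²(52.7°) = 1/0.6060² = 2.723.
At 15.7°: sec²(15.7°) = 1/0.9627² = 1.079.
Ratio = 2.723/1.079 = cos²(15.7°)/cos²(52.7°) ≈ 2.52.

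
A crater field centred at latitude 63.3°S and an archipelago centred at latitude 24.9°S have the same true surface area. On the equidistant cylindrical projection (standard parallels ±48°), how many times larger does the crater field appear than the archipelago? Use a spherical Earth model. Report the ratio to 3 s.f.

In the equirectangular projection with standard parallel φ₀ = 48° (x = Rλ cos φ₀, y = Rφ), meridians are true-scale (h = 1) and the parallel scale is k = cos φ₀ / cos φ.
Areal scale at 63.3°: h·k = 1.000 × 1.489 = 1.489.
Areal scale at 24.9°: h·k = 1.000 × 0.7377 = 0.7377.
Ratio = 1.489/0.7377 ≈ 2.02.

2.02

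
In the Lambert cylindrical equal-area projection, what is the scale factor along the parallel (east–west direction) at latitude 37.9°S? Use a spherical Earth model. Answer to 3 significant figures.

1.27

The Lambert cylindrical equal-area projection is the cylindrical equal-area projection with its standard parallel at the equator (φ₀ = 0). A cylindrical equal-area projection with standard parallel φ₀ has meridian scale h = cos φ / cos φ₀ and parallel scale k = cos φ₀ / cos φ (so areas are preserved, h·k = 1).
k = cos 0° / cos 37.9° = 1.000/0.7891 = 1.267.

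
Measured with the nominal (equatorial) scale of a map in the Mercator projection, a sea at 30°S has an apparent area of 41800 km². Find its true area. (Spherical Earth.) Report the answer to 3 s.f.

The Mercator projection is conformal; its linear scale factor is the same in every direction and equals sec φ = 1/cos φ.
Areal scale = k² = sec²φ = 1/cos²(30°) = 1/0.8660² = 1.333.
True area = apparent / (areal scale) = 41800 / 1.333 ≈ 31400 km².

31400 km²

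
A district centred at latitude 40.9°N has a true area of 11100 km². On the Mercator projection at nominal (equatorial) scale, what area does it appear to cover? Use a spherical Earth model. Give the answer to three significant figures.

For Mercator, h = k = sec φ (a conformal cylindrical projection has a single point scale, 1/cos φ).
Areal scale = k² = sec²φ = 1/cos²(40.9°) = 1/0.7559² = 1.750.
Apparent area = 11100 × 1.750 ≈ 19400 km².

19400 km²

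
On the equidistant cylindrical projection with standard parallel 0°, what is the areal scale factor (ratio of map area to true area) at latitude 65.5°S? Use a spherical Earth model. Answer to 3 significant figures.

2.41

In the plate carrée (x = Rλ, y = Rφ), meridians are true-scale (h = 1) and parallels are stretched by k = sec φ.
Areal scale = h·k = 1 × sec φ; at 65.5°, h = 1.000, k = 2.411, so h·k = 2.411.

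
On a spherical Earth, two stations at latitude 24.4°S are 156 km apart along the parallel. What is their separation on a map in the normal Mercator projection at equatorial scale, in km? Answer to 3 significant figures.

171 km

For Mercator, h = k = sec φ (a conformal cylindrical projection has a single point scale, 1/cos φ).
Along the parallel, k = sec 24.4° = 1/0.9107 = 1.098.
Map distance = 156 × 1.098 ≈ 171 km.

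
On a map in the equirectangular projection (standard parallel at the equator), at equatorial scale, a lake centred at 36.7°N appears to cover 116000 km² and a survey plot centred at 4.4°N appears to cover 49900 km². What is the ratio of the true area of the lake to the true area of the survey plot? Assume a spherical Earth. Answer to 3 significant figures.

Plate carrée has h = 1 and k = sec φ, giving areal scale sec φ; true area = (apparent area) · cos φ.
True area of lake: 116000 × cos(36.7°) = 116000 × 0.8018 = 93010 km².
True area of survey plot: 49900 × cos(4.4°) = 49900 × 0.9971 = 49750 km².
Ratio = 93010 / 49750 ≈ 1.87.

1.87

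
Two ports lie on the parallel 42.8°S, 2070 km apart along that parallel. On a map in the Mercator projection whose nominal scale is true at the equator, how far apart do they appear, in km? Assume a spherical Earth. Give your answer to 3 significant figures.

The Mercator projection is conformal; its linear scale factor is the same in every direction and equals sec φ = 1/cos φ.
Along the parallel, k = sec 42.8° = 1/0.7337 = 1.363.
Map distance = 2070 × 1.363 ≈ 2820 km.

2820 km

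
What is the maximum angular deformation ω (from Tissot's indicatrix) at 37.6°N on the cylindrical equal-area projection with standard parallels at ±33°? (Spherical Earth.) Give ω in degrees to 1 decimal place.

A cylindrical equal-area projection with standard parallel φ₀ has meridian scale h = cos φ / cos φ₀ and parallel scale k = cos φ₀ / cos φ (so areas are preserved, h·k = 1).
At 37.6°: h = 0.9447, k = 1.059; principal scales a = 1.059, b = 0.9447.
sin(ω/2) = (a − b)/(a + b) = 0.1138/2.003 = 0.05683, so ω = 2 arcsin(0.05683) ≈ 6.5°.

6.5°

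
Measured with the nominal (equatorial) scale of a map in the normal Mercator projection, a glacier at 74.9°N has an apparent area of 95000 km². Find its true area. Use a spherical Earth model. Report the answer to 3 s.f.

The Mercator projection is conformal; its linear scale factor is the same in every direction and equals sec φ = 1/cos φ.
Areal scale = k² = sec²φ = 1/cos²(74.9°) = 1/0.2605² = 14.74.
True area = apparent / (areal scale) = 95000 / 14.74 ≈ 6450 km².

6450 km²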